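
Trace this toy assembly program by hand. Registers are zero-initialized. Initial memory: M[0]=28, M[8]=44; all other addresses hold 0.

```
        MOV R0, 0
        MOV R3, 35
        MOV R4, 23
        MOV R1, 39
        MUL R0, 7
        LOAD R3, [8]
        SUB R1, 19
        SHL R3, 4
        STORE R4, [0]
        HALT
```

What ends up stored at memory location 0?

23

R0=0
R3=35
R4=23
R1=39
R0=0*7=0
R3=M[8]=44
R1=39-19=20
R3=44<<4=704
STORE R4, [0] → M[0]=23
halt.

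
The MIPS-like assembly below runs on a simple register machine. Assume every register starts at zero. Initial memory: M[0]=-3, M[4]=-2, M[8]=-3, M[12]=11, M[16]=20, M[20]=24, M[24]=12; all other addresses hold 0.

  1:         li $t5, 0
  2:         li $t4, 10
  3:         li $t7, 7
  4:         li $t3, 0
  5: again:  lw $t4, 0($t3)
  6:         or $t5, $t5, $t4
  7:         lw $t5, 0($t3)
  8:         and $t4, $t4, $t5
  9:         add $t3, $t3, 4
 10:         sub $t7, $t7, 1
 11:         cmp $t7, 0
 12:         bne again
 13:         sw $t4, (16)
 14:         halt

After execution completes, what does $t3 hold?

after li $t5, 0: $t5=0
after li $t4, 10: $t4=10
after li $t7, 7: $t7=7
after li $t3, 0: $t3=0
after lw $t4, 0($t3): $t4=M[0]=-3
after or $t5, $t5, $t4: $t5=0|(-3)=-3
after lw $t5, 0($t3): $t5=M[0]=-3
after and $t4, $t4, $t5: $t4=(-3)&(-3)=-3
after add $t3, $t3, 4: $t3=0+4=4
after sub $t7, $t7, 1: $t7=7-1=6
cmp $t7, 0  (cmp 6,0)
bne again: taken
after lw $t4, 0($t3): $t4=M[4]=-2
after or $t5, $t5, $t4: $t5=(-3)|(-2)=-1
after lw $t5, 0($t3): $t5=M[4]=-2
after and $t4, $t4, $t5: $t4=(-2)&(-2)=-2
after add $t3, $t3, 4: $t3=4+4=8
after sub $t7, $t7, 1: $t7=6-1=5
cmp $t7, 0  (cmp 5,0)
bne again: taken
after lw $t4, 0($t3): $t4=M[8]=-3
after or $t5, $t5, $t4: $t5=(-2)|(-3)=-1
after lw $t5, 0($t3): $t5=M[8]=-3
after and $t4, $t4, $t5: $t4=(-3)&(-3)=-3
after add $t3, $t3, 4: $t3=8+4=12
after sub $t7, $t7, 1: $t7=5-1=4
cmp $t7, 0  (cmp 4,0)
bne again: taken
after lw $t4, 0($t3): $t4=M[12]=11
after or $t5, $t5, $t4: $t5=(-3)|11=-1
after lw $t5, 0($t3): $t5=M[12]=11
after and $t4, $t4, $t5: $t4=11&11=11
after add $t3, $t3, 4: $t3=12+4=16
after sub $t7, $t7, 1: $t7=4-1=3
cmp $t7, 0  (cmp 3,0)
bne again: taken
after lw $t4, 0($t3): $t4=M[16]=20
after or $t5, $t5, $t4: $t5=11|20=31
after lw $t5, 0($t3): $t5=M[16]=20
after and $t4, $t4, $t5: $t4=20&20=20
after add $t3, $t3, 4: $t3=16+4=20
after sub $t7, $t7, 1: $t7=3-1=2
cmp $t7, 0  (cmp 2,0)
bne again: taken
after lw $t4, 0($t3): $t4=M[20]=24
after or $t5, $t5, $t4: $t5=20|24=28
after lw $t5, 0($t3): $t5=M[20]=24
after and $t4, $t4, $t5: $t4=24&24=24
after add $t3, $t3, 4: $t3=20+4=24
after sub $t7, $t7, 1: $t7=2-1=1
cmp $t7, 0  (cmp 1,0)
bne again: taken
after lw $t4, 0($t3): $t4=M[24]=12
after or $t5, $t5, $t4: $t5=24|12=28
after lw $t5, 0($t3): $t5=M[24]=12
after and $t4, $t4, $t5: $t4=12&12=12
after add $t3, $t3, 4: $t3=24+4=28
after sub $t7, $t7, 1: $t7=1-1=0
cmp $t7, 0  (cmp 0,0)
bne again: not taken
sw $t4, (16) → M[16]=12
halt.

28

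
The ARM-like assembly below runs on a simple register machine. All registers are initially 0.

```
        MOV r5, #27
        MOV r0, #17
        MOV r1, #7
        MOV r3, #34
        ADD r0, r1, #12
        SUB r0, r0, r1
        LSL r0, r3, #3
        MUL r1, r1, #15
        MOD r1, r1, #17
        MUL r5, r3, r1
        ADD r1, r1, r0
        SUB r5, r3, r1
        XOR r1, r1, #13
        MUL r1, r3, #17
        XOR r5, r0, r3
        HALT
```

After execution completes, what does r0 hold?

272

after MOV r5, #27: r5=27
after MOV r0, #17: r0=17
after MOV r1, #7: r1=7
after MOV r3, #34: r3=34
after ADD r0, r1, #12: r0=7+12=19
after SUB r0, r0, r1: r0=19-7=12
after LSL r0, r3, #3: r0=34<<3=272
after MUL r1, r1, #15: r1=7*15=105
after MOD r1, r1, #17: r1=105%17=3
after MUL r5, r3, r1: r5=34*3=102
after ADD r1, r1, r0: r1=3+272=275
after SUB r5, r3, r1: r5=34-275=-241
after XOR r1, r1, #13: r1=275^13=286
after MUL r1, r3, #17: r1=34*17=578
after XOR r5, r0, r3: r5=272^34=306
halt.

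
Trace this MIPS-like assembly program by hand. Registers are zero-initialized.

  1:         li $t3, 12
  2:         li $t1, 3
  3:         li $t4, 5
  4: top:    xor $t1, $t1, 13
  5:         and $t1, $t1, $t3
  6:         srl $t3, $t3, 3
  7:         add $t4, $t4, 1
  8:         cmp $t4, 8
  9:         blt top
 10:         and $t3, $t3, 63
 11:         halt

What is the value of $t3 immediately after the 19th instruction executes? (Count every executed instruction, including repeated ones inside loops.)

li $t3, 12 → $t3=12
li $t1, 3 → $t1=3
li $t4, 5 → $t4=5
xor $t1, $t1, 13 → $t1=3^13=14
and $t1, $t1, $t3 → $t1=14&12=12
srl $t3, $t3, 3 → $t3=12>>3=1
add $t4, $t4, 1 → $t4=5+1=6
cmp $t4, 8  (cmp 6,8)
blt top: taken
xor $t1, $t1, 13 → $t1=12^13=1
and $t1, $t1, $t3 → $t1=1&1=1
srl $t3, $t3, 3 → $t3=1>>3=0
add $t4, $t4, 1 → $t4=6+1=7
cmp $t4, 8  (cmp 7,8)
blt top: taken
xor $t1, $t1, 13 → $t1=1^13=12
and $t1, $t1, $t3 → $t1=12&0=0
srl $t3, $t3, 3 → $t3=0>>3=0
add $t4, $t4, 1 → $t4=7+1=8
After step 19: $t3 = 0.

0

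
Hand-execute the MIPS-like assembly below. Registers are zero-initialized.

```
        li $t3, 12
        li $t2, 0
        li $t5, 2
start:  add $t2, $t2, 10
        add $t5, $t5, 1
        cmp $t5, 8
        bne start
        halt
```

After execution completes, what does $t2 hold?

li $t3, 12 → $t3=12
li $t2, 0 → $t2=0
li $t5, 2 → $t5=2
add $t2, $t2, 10 → $t2=0+10=10
add $t5, $t5, 1 → $t5=2+1=3
cmp $t5, 8  (cmp 3,8)
bne start: taken
add $t2, $t2, 10 → $t2=10+10=20
add $t5, $t5, 1 → $t5=3+1=4
cmp $t5, 8  (cmp 4,8)
bne start: taken
add $t2, $t2, 10 → $t2=20+10=30
add $t5, $t5, 1 → $t5=4+1=5
cmp $t5, 8  (cmp 5,8)
bne start: taken
add $t2, $t2, 10 → $t2=30+10=40
add $t5, $t5, 1 → $t5=5+1=6
cmp $t5, 8  (cmp 6,8)
bne start: taken
add $t2, $t2, 10 → $t2=40+10=50
add $t5, $t5, 1 → $t5=6+1=7
cmp $t5, 8  (cmp 7,8)
bne start: taken
add $t2, $t2, 10 → $t2=50+10=60
add $t5, $t5, 1 → $t5=7+1=8
cmp $t5, 8  (cmp 8,8)
bne start: not taken
halt.

60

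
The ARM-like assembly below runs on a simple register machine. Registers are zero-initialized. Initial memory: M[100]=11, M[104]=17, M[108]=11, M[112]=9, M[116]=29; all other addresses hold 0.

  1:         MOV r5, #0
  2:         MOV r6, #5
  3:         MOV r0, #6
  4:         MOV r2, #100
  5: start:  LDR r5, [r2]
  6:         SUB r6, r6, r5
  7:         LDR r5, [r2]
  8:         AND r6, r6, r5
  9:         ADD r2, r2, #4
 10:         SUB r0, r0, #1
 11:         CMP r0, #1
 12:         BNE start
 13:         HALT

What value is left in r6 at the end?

12

r5=0
r6=5
r0=6
r2=100
r5=M[100]=11
r6=5-11=-6
r5=M[100]=11
r6=(-6)&11=10
r2=100+4=104
r0=6-1=5
CMP r0, #1  (cmp 5,1)
BNE start: taken
r5=M[104]=17
r6=10-17=-7
r5=M[104]=17
r6=(-7)&17=17
r2=104+4=108
r0=5-1=4
CMP r0, #1  (cmp 4,1)
BNE start: taken
r5=M[108]=11
r6=17-11=6
r5=M[108]=11
r6=6&11=2
r2=108+4=112
r0=4-1=3
CMP r0, #1  (cmp 3,1)
BNE start: taken
r5=M[112]=9
r6=2-9=-7
r5=M[112]=9
r6=(-7)&9=9
r2=112+4=116
r0=3-1=2
CMP r0, #1  (cmp 2,1)
BNE start: taken
r5=M[116]=29
r6=9-29=-20
r5=M[116]=29
r6=(-20)&29=12
r2=116+4=120
r0=2-1=1
CMP r0, #1  (cmp 1,1)
BNE start: not taken
halt.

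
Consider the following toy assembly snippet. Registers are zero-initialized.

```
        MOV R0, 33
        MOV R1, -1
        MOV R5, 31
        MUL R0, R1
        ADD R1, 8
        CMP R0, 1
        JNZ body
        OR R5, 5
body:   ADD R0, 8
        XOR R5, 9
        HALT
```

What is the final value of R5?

MOV R0, 33 → R0=33
MOV R1, -1 → R1=-1
MOV R5, 31 → R5=31
MUL R0, R1 → R0=33*(-1)=-33
ADD R1, 8 → R1=(-1)+8=7
CMP R0, 1  (cmp -33,1)
JNZ body: taken
ADD R0, 8 → R0=(-33)+8=-25
XOR R5, 9 → R5=31^9=22
halt.

22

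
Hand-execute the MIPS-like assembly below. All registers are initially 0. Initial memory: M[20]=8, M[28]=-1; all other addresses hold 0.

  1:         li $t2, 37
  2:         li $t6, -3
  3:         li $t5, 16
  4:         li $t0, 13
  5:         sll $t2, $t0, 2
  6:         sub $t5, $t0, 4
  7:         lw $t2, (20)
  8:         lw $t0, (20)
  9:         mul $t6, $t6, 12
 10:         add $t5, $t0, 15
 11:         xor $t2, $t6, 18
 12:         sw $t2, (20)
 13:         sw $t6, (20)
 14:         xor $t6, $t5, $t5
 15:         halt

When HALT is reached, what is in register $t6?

0

$t2=37
$t6=-3
$t5=16
$t0=13
$t2=13<<2=52
$t5=13-4=9
$t2=M[20]=8
$t0=M[20]=8
$t6=(-3)*12=-36
$t5=8+15=23
$t2=(-36)^18=-50
sw $t2, (20) → M[20]=-50
sw $t6, (20) → M[20]=-36
$t6=23^23=0
halt.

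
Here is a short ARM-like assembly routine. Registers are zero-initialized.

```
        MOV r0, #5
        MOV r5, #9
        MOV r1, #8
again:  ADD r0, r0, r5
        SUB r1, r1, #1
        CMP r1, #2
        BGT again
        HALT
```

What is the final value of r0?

59

MOV r0, #5 → r0=5
MOV r5, #9 → r5=9
MOV r1, #8 → r1=8
ADD r0, r0, r5 → r0=5+9=14
SUB r1, r1, #1 → r1=8-1=7
CMP r1, #2  (cmp 7,2)
BGT again: taken
ADD r0, r0, r5 → r0=14+9=23
SUB r1, r1, #1 → r1=7-1=6
CMP r1, #2  (cmp 6,2)
BGT again: taken
ADD r0, r0, r5 → r0=23+9=32
SUB r1, r1, #1 → r1=6-1=5
CMP r1, #2  (cmp 5,2)
BGT again: taken
ADD r0, r0, r5 → r0=32+9=41
SUB r1, r1, #1 → r1=5-1=4
CMP r1, #2  (cmp 4,2)
BGT again: taken
ADD r0, r0, r5 → r0=41+9=50
SUB r1, r1, #1 → r1=4-1=3
CMP r1, #2  (cmp 3,2)
BGT again: taken
ADD r0, r0, r5 → r0=50+9=59
SUB r1, r1, #1 → r1=3-1=2
CMP r1, #2  (cmp 2,2)
BGT again: not taken
halt.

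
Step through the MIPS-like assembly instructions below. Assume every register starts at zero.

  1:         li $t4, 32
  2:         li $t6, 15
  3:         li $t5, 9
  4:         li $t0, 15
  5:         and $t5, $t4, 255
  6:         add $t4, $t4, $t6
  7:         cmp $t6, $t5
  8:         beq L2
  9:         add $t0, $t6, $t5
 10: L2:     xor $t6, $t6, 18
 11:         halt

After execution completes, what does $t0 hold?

47

after li $t4, 32: $t4=32
after li $t6, 15: $t6=15
after li $t5, 9: $t5=9
after li $t0, 15: $t0=15
after and $t5, $t4, 255: $t5=32&255=32
after add $t4, $t4, $t6: $t4=32+15=47
cmp $t6, $t5  (cmp 15,32)
beq L2: not taken
after add $t0, $t6, $t5: $t0=15+32=47
after xor $t6, $t6, 18: $t6=15^18=29
halt.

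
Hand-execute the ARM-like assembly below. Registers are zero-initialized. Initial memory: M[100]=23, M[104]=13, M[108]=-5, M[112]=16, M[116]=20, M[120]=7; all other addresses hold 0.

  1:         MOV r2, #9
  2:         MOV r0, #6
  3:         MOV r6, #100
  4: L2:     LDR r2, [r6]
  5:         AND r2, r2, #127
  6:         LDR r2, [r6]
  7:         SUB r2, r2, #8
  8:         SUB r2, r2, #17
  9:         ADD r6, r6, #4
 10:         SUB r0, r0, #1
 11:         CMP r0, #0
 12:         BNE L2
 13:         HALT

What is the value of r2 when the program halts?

-18

r2=9
r0=6
r6=100
r2=M[100]=23
r2=23&127=23
r2=M[100]=23
r2=23-8=15
r2=15-17=-2
r6=100+4=104
r0=6-1=5
CMP r0, #0  (cmp 5,0)
BNE L2: taken
r2=M[104]=13
r2=13&127=13
r2=M[104]=13
r2=13-8=5
r2=5-17=-12
r6=104+4=108
r0=5-1=4
CMP r0, #0  (cmp 4,0)
BNE L2: taken
r2=M[108]=-5
r2=(-5)&127=123
r2=M[108]=-5
r2=(-5)-8=-13
r2=(-13)-17=-30
r6=108+4=112
r0=4-1=3
CMP r0, #0  (cmp 3,0)
BNE L2: taken
r2=M[112]=16
r2=16&127=16
r2=M[112]=16
r2=16-8=8
r2=8-17=-9
r6=112+4=116
r0=3-1=2
CMP r0, #0  (cmp 2,0)
BNE L2: taken
r2=M[116]=20
r2=20&127=20
r2=M[116]=20
r2=20-8=12
r2=12-17=-5
r6=116+4=120
r0=2-1=1
CMP r0, #0  (cmp 1,0)
BNE L2: taken
r2=M[120]=7
r2=7&127=7
r2=M[120]=7
r2=7-8=-1
r2=(-1)-17=-18
r6=120+4=124
r0=1-1=0
CMP r0, #0  (cmp 0,0)
BNE L2: not taken
halt.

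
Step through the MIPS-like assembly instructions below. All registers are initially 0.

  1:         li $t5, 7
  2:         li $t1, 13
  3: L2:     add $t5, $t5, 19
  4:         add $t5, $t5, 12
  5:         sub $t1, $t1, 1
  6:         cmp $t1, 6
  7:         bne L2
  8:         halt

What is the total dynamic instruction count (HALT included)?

li $t5, 7 → $t5=7
li $t1, 13 → $t1=13
add $t5, $t5, 19 → $t5=7+19=26
add $t5, $t5, 12 → $t5=26+12=38
sub $t1, $t1, 1 → $t1=13-1=12
cmp $t1, 6  (cmp 12,6)
bne L2: taken
add $t5, $t5, 19 → $t5=38+19=57
add $t5, $t5, 12 → $t5=57+12=69
sub $t1, $t1, 1 → $t1=12-1=11
cmp $t1, 6  (cmp 11,6)
bne L2: taken
add $t5, $t5, 19 → $t5=69+19=88
add $t5, $t5, 12 → $t5=88+12=100
sub $t1, $t1, 1 → $t1=11-1=10
cmp $t1, 6  (cmp 10,6)
bne L2: taken
add $t5, $t5, 19 → $t5=100+19=119
add $t5, $t5, 12 → $t5=119+12=131
sub $t1, $t1, 1 → $t1=10-1=9
cmp $t1, 6  (cmp 9,6)
bne L2: taken
add $t5, $t5, 19 → $t5=131+19=150
add $t5, $t5, 12 → $t5=150+12=162
sub $t1, $t1, 1 → $t1=9-1=8
cmp $t1, 6  (cmp 8,6)
bne L2: taken
add $t5, $t5, 19 → $t5=162+19=181
add $t5, $t5, 12 → $t5=181+12=193
sub $t1, $t1, 1 → $t1=8-1=7
cmp $t1, 6  (cmp 7,6)
bne L2: taken
add $t5, $t5, 19 → $t5=193+19=212
add $t5, $t5, 12 → $t5=212+12=224
sub $t1, $t1, 1 → $t1=7-1=6
cmp $t1, 6  (cmp 6,6)
bne L2: not taken
halt.
Total executed instructions: 38.

38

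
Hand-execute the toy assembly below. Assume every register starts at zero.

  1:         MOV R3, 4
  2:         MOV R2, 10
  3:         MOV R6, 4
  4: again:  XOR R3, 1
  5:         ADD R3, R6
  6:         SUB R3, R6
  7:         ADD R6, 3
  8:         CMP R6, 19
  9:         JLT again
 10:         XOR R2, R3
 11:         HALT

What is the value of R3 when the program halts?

MOV R3, 4 → R3=4
MOV R2, 10 → R2=10
MOV R6, 4 → R6=4
XOR R3, 1 → R3=4^1=5
ADD R3, R6 → R3=5+4=9
SUB R3, R6 → R3=9-4=5
ADD R6, 3 → R6=4+3=7
CMP R6, 19  (cmp 7,19)
JLT again: taken
XOR R3, 1 → R3=5^1=4
ADD R3, R6 → R3=4+7=11
SUB R3, R6 → R3=11-7=4
ADD R6, 3 → R6=7+3=10
CMP R6, 19  (cmp 10,19)
JLT again: taken
XOR R3, 1 → R3=4^1=5
ADD R3, R6 → R3=5+10=15
SUB R3, R6 → R3=15-10=5
ADD R6, 3 → R6=10+3=13
CMP R6, 19  (cmp 13,19)
JLT again: taken
XOR R3, 1 → R3=5^1=4
ADD R3, R6 → R3=4+13=17
SUB R3, R6 → R3=17-13=4
ADD R6, 3 → R6=13+3=16
CMP R6, 19  (cmp 16,19)
JLT again: taken
XOR R3, 1 → R3=4^1=5
ADD R3, R6 → R3=5+16=21
SUB R3, R6 → R3=21-16=5
ADD R6, 3 → R6=16+3=19
CMP R6, 19  (cmp 19,19)
JLT again: not taken
XOR R2, R3 → R2=10^5=15
halt.

5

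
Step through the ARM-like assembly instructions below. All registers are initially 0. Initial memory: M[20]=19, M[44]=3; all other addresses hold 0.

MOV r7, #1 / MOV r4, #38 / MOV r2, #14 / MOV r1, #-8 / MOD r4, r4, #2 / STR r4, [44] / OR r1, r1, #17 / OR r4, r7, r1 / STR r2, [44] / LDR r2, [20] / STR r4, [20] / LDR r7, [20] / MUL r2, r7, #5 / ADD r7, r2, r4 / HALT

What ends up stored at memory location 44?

14

r7=1
r4=38
r2=14
r1=-8
r4=38%2=0
STR r4, [44] → M[44]=0
r1=(-8)|17=-7
r4=1|(-7)=-7
STR r2, [44] → M[44]=14
r2=M[20]=19
STR r4, [20] → M[20]=-7
r7=M[20]=-7
r2=(-7)*5=-35
r7=(-35)+(-7)=-42
halt.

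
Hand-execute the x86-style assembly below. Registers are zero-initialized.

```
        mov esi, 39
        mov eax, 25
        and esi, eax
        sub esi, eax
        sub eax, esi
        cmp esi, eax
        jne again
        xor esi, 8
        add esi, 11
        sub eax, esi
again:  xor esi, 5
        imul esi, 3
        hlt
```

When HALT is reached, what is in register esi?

mov esi, 39 → esi=39
mov eax, 25 → eax=25
and esi, eax → esi=39&25=1
sub esi, eax → esi=1-25=-24
sub eax, esi → eax=25-(-24)=49
cmp esi, eax  (cmp -24,49)
jne again: taken
xor esi, 5 → esi=(-24)^5=-19
imul esi, 3 → esi=(-19)*3=-57
halt.

-57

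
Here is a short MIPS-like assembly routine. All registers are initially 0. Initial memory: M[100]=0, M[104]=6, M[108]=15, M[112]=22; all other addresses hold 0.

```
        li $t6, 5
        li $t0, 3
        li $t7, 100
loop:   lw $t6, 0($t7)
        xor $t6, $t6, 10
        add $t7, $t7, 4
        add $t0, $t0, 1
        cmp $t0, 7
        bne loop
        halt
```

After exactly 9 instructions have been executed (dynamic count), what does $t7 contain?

after li $t6, 5: $t6=5
after li $t0, 3: $t0=3
after li $t7, 100: $t7=100
after lw $t6, 0($t7): $t6=M[100]=0
after xor $t6, $t6, 10: $t6=0^10=10
after add $t7, $t7, 4: $t7=100+4=104
after add $t0, $t0, 1: $t0=3+1=4
cmp $t0, 7  (cmp 4,7)
bne loop: taken
After step 9: $t7 = 104.

104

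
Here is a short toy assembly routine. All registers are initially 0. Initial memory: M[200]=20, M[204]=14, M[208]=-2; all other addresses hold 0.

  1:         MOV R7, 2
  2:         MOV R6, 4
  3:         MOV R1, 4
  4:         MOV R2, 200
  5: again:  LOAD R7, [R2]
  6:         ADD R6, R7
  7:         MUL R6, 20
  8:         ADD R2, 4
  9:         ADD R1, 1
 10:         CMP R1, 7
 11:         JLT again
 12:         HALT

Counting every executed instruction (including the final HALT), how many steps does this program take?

26

after MOV R7, 2: R7=2
after MOV R6, 4: R6=4
after MOV R1, 4: R1=4
after MOV R2, 200: R2=200
after LOAD R7, [R2]: R7=M[200]=20
after ADD R6, R7: R6=4+20=24
after MUL R6, 20: R6=24*20=480
after ADD R2, 4: R2=200+4=204
after ADD R1, 1: R1=4+1=5
CMP R1, 7  (cmp 5,7)
JLT again: taken
after LOAD R7, [R2]: R7=M[204]=14
after ADD R6, R7: R6=480+14=494
after MUL R6, 20: R6=494*20=9880
after ADD R2, 4: R2=204+4=208
after ADD R1, 1: R1=5+1=6
CMP R1, 7  (cmp 6,7)
JLT again: taken
after LOAD R7, [R2]: R7=M[208]=-2
after ADD R6, R7: R6=9880+(-2)=9878
after MUL R6, 20: R6=9878*20=197560
after ADD R2, 4: R2=208+4=212
after ADD R1, 1: R1=6+1=7
CMP R1, 7  (cmp 7,7)
JLT again: not taken
halt.
Total executed instructions: 26.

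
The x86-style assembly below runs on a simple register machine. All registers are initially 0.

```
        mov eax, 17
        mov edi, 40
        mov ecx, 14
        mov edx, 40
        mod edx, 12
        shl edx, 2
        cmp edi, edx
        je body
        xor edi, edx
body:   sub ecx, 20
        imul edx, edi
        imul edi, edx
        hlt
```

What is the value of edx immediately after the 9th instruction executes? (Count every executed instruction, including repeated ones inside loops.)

after mov eax, 17: eax=17
after mov edi, 40: edi=40
after mov ecx, 14: ecx=14
after mov edx, 40: edx=40
after mod edx, 12: edx=40%12=4
after shl edx, 2: edx=4<<2=16
cmp edi, edx  (cmp 40,16)
je body: not taken
after xor edi, edx: edi=40^16=56
After step 9: edx = 16.

16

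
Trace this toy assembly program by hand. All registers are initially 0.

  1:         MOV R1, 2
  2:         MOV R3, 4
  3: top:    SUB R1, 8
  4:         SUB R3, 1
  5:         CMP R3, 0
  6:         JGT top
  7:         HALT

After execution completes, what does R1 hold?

MOV R1, 2 → R1=2
MOV R3, 4 → R3=4
SUB R1, 8 → R1=2-8=-6
SUB R3, 1 → R3=4-1=3
CMP R3, 0  (cmp 3,0)
JGT top: taken
SUB R1, 8 → R1=(-6)-8=-14
SUB R3, 1 → R3=3-1=2
CMP R3, 0  (cmp 2,0)
JGT top: taken
SUB R1, 8 → R1=(-14)-8=-22
SUB R3, 1 → R3=2-1=1
CMP R3, 0  (cmp 1,0)
JGT top: taken
SUB R1, 8 → R1=(-22)-8=-30
SUB R3, 1 → R3=1-1=0
CMP R3, 0  (cmp 0,0)
JGT top: not taken
halt.

-30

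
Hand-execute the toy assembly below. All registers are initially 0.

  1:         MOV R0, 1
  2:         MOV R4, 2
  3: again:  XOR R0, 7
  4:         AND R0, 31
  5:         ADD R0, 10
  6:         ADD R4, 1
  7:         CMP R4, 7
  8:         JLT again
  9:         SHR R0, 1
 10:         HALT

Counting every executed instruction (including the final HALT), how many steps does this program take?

34

R0=1
R4=2
R0=1^7=6
R0=6&31=6
R0=6+10=16
R4=2+1=3
CMP R4, 7  (cmp 3,7)
JLT again: taken
R0=16^7=23
R0=23&31=23
R0=23+10=33
R4=3+1=4
CMP R4, 7  (cmp 4,7)
JLT again: taken
R0=33^7=38
R0=38&31=6
R0=6+10=16
R4=4+1=5
CMP R4, 7  (cmp 5,7)
JLT again: taken
R0=16^7=23
R0=23&31=23
R0=23+10=33
R4=5+1=6
CMP R4, 7  (cmp 6,7)
JLT again: taken
R0=33^7=38
R0=38&31=6
R0=6+10=16
R4=6+1=7
CMP R4, 7  (cmp 7,7)
JLT again: not taken
R0=16>>1=8
halt.
Total executed instructions: 34.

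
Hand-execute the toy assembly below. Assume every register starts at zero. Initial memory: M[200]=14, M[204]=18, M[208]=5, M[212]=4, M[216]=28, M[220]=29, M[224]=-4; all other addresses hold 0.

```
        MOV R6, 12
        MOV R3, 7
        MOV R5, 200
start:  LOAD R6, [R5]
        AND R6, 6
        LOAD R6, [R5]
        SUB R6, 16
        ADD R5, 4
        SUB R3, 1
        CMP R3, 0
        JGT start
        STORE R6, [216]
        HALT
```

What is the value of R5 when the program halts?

228

R6=12
R3=7
R5=200
R6=M[200]=14
R6=14&6=6
R6=M[200]=14
R6=14-16=-2
R5=200+4=204
R3=7-1=6
CMP R3, 0  (cmp 6,0)
JGT start: taken
R6=M[204]=18
R6=18&6=2
R6=M[204]=18
R6=18-16=2
R5=204+4=208
R3=6-1=5
CMP R3, 0  (cmp 5,0)
JGT start: taken
R6=M[208]=5
R6=5&6=4
R6=M[208]=5
R6=5-16=-11
R5=208+4=212
R3=5-1=4
CMP R3, 0  (cmp 4,0)
JGT start: taken
R6=M[212]=4
R6=4&6=4
R6=M[212]=4
R6=4-16=-12
R5=212+4=216
R3=4-1=3
CMP R3, 0  (cmp 3,0)
JGT start: taken
R6=M[216]=28
R6=28&6=4
R6=M[216]=28
R6=28-16=12
R5=216+4=220
R3=3-1=2
CMP R3, 0  (cmp 2,0)
JGT start: taken
R6=M[220]=29
R6=29&6=4
R6=M[220]=29
R6=29-16=13
R5=220+4=224
R3=2-1=1
CMP R3, 0  (cmp 1,0)
JGT start: taken
R6=M[224]=-4
R6=(-4)&6=4
R6=M[224]=-4
R6=(-4)-16=-20
R5=224+4=228
R3=1-1=0
CMP R3, 0  (cmp 0,0)
JGT start: not taken
STORE R6, [216] → M[216]=-20
halt.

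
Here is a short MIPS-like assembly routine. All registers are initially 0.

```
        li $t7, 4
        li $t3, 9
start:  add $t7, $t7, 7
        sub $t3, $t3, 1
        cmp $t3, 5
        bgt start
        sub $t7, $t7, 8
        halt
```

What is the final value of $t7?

$t7=4
$t3=9
$t7=4+7=11
$t3=9-1=8
cmp $t3, 5  (cmp 8,5)
bgt start: taken
$t7=11+7=18
$t3=8-1=7
cmp $t3, 5  (cmp 7,5)
bgt start: taken
$t7=18+7=25
$t3=7-1=6
cmp $t3, 5  (cmp 6,5)
bgt start: taken
$t7=25+7=32
$t3=6-1=5
cmp $t3, 5  (cmp 5,5)
bgt start: not taken
$t7=32-8=24
halt.

24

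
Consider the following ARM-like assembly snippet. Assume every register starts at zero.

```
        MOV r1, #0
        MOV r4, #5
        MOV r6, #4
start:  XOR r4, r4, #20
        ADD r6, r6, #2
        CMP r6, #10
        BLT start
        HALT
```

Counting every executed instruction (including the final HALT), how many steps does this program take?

r1=0
r4=5
r6=4
r4=5^20=17
r6=4+2=6
CMP r6, #10  (cmp 6,10)
BLT start: taken
r4=17^20=5
r6=6+2=8
CMP r6, #10  (cmp 8,10)
BLT start: taken
r4=5^20=17
r6=8+2=10
CMP r6, #10  (cmp 10,10)
BLT start: not taken
halt.
Total executed instructions: 16.

16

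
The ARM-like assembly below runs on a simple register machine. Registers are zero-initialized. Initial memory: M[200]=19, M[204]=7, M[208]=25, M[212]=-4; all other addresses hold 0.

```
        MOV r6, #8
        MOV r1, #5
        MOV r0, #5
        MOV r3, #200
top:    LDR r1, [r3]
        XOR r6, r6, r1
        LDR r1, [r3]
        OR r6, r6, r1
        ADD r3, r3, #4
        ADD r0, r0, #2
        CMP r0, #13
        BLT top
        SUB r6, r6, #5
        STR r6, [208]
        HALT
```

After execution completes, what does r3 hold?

216

after MOV r6, #8: r6=8
after MOV r1, #5: r1=5
after MOV r0, #5: r0=5
after MOV r3, #200: r3=200
after LDR r1, [r3]: r1=M[200]=19
after XOR r6, r6, r1: r6=8^19=27
after LDR r1, [r3]: r1=M[200]=19
after OR r6, r6, r1: r6=27|19=27
after ADD r3, r3, #4: r3=200+4=204
after ADD r0, r0, #2: r0=5+2=7
CMP r0, #13  (cmp 7,13)
BLT top: taken
after LDR r1, [r3]: r1=M[204]=7
after XOR r6, r6, r1: r6=27^7=28
after LDR r1, [r3]: r1=M[204]=7
after OR r6, r6, r1: r6=28|7=31
after ADD r3, r3, #4: r3=204+4=208
after ADD r0, r0, #2: r0=7+2=9
CMP r0, #13  (cmp 9,13)
BLT top: taken
after LDR r1, [r3]: r1=M[208]=25
after XOR r6, r6, r1: r6=31^25=6
after LDR r1, [r3]: r1=M[208]=25
after OR r6, r6, r1: r6=6|25=31
after ADD r3, r3, #4: r3=208+4=212
after ADD r0, r0, #2: r0=9+2=11
CMP r0, #13  (cmp 11,13)
BLT top: taken
after LDR r1, [r3]: r1=M[212]=-4
after XOR r6, r6, r1: r6=31^(-4)=-29
after LDR r1, [r3]: r1=M[212]=-4
after OR r6, r6, r1: r6=(-29)|(-4)=-1
after ADD r3, r3, #4: r3=212+4=216
after ADD r0, r0, #2: r0=11+2=13
CMP r0, #13  (cmp 13,13)
BLT top: not taken
after SUB r6, r6, #5: r6=(-1)-5=-6
STR r6, [208] → M[208]=-6
halt.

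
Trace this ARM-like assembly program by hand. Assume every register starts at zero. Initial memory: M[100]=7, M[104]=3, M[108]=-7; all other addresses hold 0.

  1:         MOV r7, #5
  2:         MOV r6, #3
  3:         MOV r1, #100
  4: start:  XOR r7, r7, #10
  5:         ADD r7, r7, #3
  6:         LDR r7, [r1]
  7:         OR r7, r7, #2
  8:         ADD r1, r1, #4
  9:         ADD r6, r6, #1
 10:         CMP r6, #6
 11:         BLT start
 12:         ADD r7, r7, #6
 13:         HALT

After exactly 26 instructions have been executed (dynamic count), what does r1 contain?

r7=5
r6=3
r1=100
r7=5^10=15
r7=15+3=18
r7=M[100]=7
r7=7|2=7
r1=100+4=104
r6=3+1=4
CMP r6, #6  (cmp 4,6)
BLT start: taken
r7=7^10=13
r7=13+3=16
r7=M[104]=3
r7=3|2=3
r1=104+4=108
r6=4+1=5
CMP r6, #6  (cmp 5,6)
BLT start: taken
r7=3^10=9
r7=9+3=12
r7=M[108]=-7
r7=(-7)|2=-5
r1=108+4=112
r6=5+1=6
CMP r6, #6  (cmp 6,6)
After step 26: r1 = 112.

112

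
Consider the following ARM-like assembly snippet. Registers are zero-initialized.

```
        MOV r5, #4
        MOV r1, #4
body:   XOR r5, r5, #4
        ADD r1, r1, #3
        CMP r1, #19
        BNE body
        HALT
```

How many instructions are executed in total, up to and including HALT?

23

MOV r5, #4 → r5=4
MOV r1, #4 → r1=4
XOR r5, r5, #4 → r5=4^4=0
ADD r1, r1, #3 → r1=4+3=7
CMP r1, #19  (cmp 7,19)
BNE body: taken
XOR r5, r5, #4 → r5=0^4=4
ADD r1, r1, #3 → r1=7+3=10
CMP r1, #19  (cmp 10,19)
BNE body: taken
XOR r5, r5, #4 → r5=4^4=0
ADD r1, r1, #3 → r1=10+3=13
CMP r1, #19  (cmp 13,19)
BNE body: taken
XOR r5, r5, #4 → r5=0^4=4
ADD r1, r1, #3 → r1=13+3=16
CMP r1, #19  (cmp 16,19)
BNE body: taken
XOR r5, r5, #4 → r5=4^4=0
ADD r1, r1, #3 → r1=16+3=19
CMP r1, #19  (cmp 19,19)
BNE body: not taken
halt.
Total executed instructions: 23.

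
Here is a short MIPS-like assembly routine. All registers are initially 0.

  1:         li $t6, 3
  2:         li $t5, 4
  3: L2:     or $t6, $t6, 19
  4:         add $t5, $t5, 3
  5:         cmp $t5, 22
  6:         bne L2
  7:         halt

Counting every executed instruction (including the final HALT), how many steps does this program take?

27

li $t6, 3 → $t6=3
li $t5, 4 → $t5=4
or $t6, $t6, 19 → $t6=3|19=19
add $t5, $t5, 3 → $t5=4+3=7
cmp $t5, 22  (cmp 7,22)
bne L2: taken
or $t6, $t6, 19 → $t6=19|19=19
add $t5, $t5, 3 → $t5=7+3=10
cmp $t5, 22  (cmp 10,22)
bne L2: taken
or $t6, $t6, 19 → $t6=19|19=19
add $t5, $t5, 3 → $t5=10+3=13
cmp $t5, 22  (cmp 13,22)
bne L2: taken
or $t6, $t6, 19 → $t6=19|19=19
add $t5, $t5, 3 → $t5=13+3=16
cmp $t5, 22  (cmp 16,22)
bne L2: taken
or $t6, $t6, 19 → $t6=19|19=19
add $t5, $t5, 3 → $t5=16+3=19
cmp $t5, 22  (cmp 19,22)
bne L2: taken
or $t6, $t6, 19 → $t6=19|19=19
add $t5, $t5, 3 → $t5=19+3=22
cmp $t5, 22  (cmp 22,22)
bne L2: not taken
halt.
Total executed instructions: 27.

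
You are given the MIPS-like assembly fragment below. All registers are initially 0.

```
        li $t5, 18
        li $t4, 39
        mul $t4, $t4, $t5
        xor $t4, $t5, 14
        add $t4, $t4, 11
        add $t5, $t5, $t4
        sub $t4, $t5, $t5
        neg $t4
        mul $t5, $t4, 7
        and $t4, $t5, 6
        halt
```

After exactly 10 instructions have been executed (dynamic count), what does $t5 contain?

after li $t5, 18: $t5=18
after li $t4, 39: $t4=39
after mul $t4, $t4, $t5: $t4=39*18=702
after xor $t4, $t5, 14: $t4=18^14=28
after add $t4, $t4, 11: $t4=28+11=39
after add $t5, $t5, $t4: $t5=18+39=57
after sub $t4, $t5, $t5: $t4=57-57=0
after neg $t4: $t4=-(0)=0
after mul $t5, $t4, 7: $t5=0*7=0
after and $t4, $t5, 6: $t4=0&6=0
After step 10: $t5 = 0.

0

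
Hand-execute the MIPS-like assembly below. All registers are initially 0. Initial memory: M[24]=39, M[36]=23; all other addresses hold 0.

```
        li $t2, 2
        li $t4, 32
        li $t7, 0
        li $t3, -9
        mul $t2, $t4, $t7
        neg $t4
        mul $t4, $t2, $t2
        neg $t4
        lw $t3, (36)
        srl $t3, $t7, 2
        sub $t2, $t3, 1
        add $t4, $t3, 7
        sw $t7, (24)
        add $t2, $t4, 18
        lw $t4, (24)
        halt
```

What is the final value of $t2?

25

after li $t2, 2: $t2=2
after li $t4, 32: $t4=32
after li $t7, 0: $t7=0
after li $t3, -9: $t3=-9
after mul $t2, $t4, $t7: $t2=32*0=0
after neg $t4: $t4=-(32)=-32
after mul $t4, $t2, $t2: $t4=0*0=0
after neg $t4: $t4=-(0)=0
after lw $t3, (36): $t3=M[36]=23
after srl $t3, $t7, 2: $t3=0>>2=0
after sub $t2, $t3, 1: $t2=0-1=-1
after add $t4, $t3, 7: $t4=0+7=7
sw $t7, (24) → M[24]=0
after add $t2, $t4, 18: $t2=7+18=25
after lw $t4, (24): $t4=M[24]=0
halt.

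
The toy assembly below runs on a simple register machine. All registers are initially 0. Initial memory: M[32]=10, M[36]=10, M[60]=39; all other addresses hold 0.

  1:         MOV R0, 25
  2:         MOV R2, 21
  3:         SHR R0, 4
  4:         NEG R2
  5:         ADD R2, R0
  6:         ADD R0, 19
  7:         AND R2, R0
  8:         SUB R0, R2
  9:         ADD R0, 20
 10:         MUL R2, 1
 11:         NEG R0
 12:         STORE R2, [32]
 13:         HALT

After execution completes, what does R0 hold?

-36

after MOV R0, 25: R0=25
after MOV R2, 21: R2=21
after SHR R0, 4: R0=25>>4=1
after NEG R2: R2=-(21)=-21
after ADD R2, R0: R2=(-21)+1=-20
after ADD R0, 19: R0=1+19=20
after AND R2, R0: R2=(-20)&20=4
after SUB R0, R2: R0=20-4=16
after ADD R0, 20: R0=16+20=36
after MUL R2, 1: R2=4*1=4
after NEG R0: R0=-(36)=-36
STORE R2, [32] → M[32]=4
halt.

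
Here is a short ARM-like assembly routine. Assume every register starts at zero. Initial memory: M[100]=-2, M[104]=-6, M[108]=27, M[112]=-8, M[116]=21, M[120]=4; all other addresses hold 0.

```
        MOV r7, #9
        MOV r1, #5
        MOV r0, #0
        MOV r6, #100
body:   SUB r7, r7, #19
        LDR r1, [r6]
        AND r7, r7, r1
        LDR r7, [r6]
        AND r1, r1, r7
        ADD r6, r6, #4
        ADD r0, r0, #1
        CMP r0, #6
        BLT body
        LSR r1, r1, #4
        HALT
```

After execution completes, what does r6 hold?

124

MOV r7, #9 → r7=9
MOV r1, #5 → r1=5
MOV r0, #0 → r0=0
MOV r6, #100 → r6=100
SUB r7, r7, #19 → r7=9-19=-10
LDR r1, [r6] → r1=M[100]=-2
AND r7, r7, r1 → r7=(-10)&(-2)=-10
LDR r7, [r6] → r7=M[100]=-2
AND r1, r1, r7 → r1=(-2)&(-2)=-2
ADD r6, r6, #4 → r6=100+4=104
ADD r0, r0, #1 → r0=0+1=1
CMP r0, #6  (cmp 1,6)
BLT body: taken
SUB r7, r7, #19 → r7=(-2)-19=-21
LDR r1, [r6] → r1=M[104]=-6
AND r7, r7, r1 → r7=(-21)&(-6)=-22
LDR r7, [r6] → r7=M[104]=-6
AND r1, r1, r7 → r1=(-6)&(-6)=-6
ADD r6, r6, #4 → r6=104+4=108
ADD r0, r0, #1 → r0=1+1=2
CMP r0, #6  (cmp 2,6)
BLT body: taken
SUB r7, r7, #19 → r7=(-6)-19=-25
LDR r1, [r6] → r1=M[108]=27
AND r7, r7, r1 → r7=(-25)&27=3
LDR r7, [r6] → r7=M[108]=27
AND r1, r1, r7 → r1=27&27=27
ADD r6, r6, #4 → r6=108+4=112
ADD r0, r0, #1 → r0=2+1=3
CMP r0, #6  (cmp 3,6)
BLT body: taken
SUB r7, r7, #19 → r7=27-19=8
LDR r1, [r6] → r1=M[112]=-8
AND r7, r7, r1 → r7=8&(-8)=8
LDR r7, [r6] → r7=M[112]=-8
AND r1, r1, r7 → r1=(-8)&(-8)=-8
ADD r6, r6, #4 → r6=112+4=116
ADD r0, r0, #1 → r0=3+1=4
CMP r0, #6  (cmp 4,6)
BLT body: taken
SUB r7, r7, #19 → r7=(-8)-19=-27
LDR r1, [r6] → r1=M[116]=21
AND r7, r7, r1 → r7=(-27)&21=5
LDR r7, [r6] → r7=M[116]=21
AND r1, r1, r7 → r1=21&21=21
ADD r6, r6, #4 → r6=116+4=120
ADD r0, r0, #1 → r0=4+1=5
CMP r0, #6  (cmp 5,6)
BLT body: taken
SUB r7, r7, #19 → r7=21-19=2
LDR r1, [r6] → r1=M[120]=4
AND r7, r7, r1 → r7=2&4=0
LDR r7, [r6] → r7=M[120]=4
AND r1, r1, r7 → r1=4&4=4
ADD r6, r6, #4 → r6=120+4=124
ADD r0, r0, #1 → r0=5+1=6
CMP r0, #6  (cmp 6,6)
BLT body: not taken
LSR r1, r1, #4 → r1=4>>4=0
halt.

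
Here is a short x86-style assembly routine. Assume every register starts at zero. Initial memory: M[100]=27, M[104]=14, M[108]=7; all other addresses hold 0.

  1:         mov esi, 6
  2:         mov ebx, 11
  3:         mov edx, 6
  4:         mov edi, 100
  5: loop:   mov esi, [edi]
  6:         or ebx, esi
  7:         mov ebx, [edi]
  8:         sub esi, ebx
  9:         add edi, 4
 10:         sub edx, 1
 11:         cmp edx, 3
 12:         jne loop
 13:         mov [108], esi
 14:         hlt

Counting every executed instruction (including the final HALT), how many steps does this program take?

mov esi, 6 → esi=6
mov ebx, 11 → ebx=11
mov edx, 6 → edx=6
mov edi, 100 → edi=100
mov esi, [edi] → esi=M[100]=27
or ebx, esi → ebx=11|27=27
mov ebx, [edi] → ebx=M[100]=27
sub esi, ebx → esi=27-27=0
add edi, 4 → edi=100+4=104
sub edx, 1 → edx=6-1=5
cmp edx, 3  (cmp 5,3)
jne loop: taken
mov esi, [edi] → esi=M[104]=14
or ebx, esi → ebx=27|14=31
mov ebx, [edi] → ebx=M[104]=14
sub esi, ebx → esi=14-14=0
add edi, 4 → edi=104+4=108
sub edx, 1 → edx=5-1=4
cmp edx, 3  (cmp 4,3)
jne loop: taken
mov esi, [edi] → esi=M[108]=7
or ebx, esi → ebx=14|7=15
mov ebx, [edi] → ebx=M[108]=7
sub esi, ebx → esi=7-7=0
add edi, 4 → edi=108+4=112
sub edx, 1 → edx=4-1=3
cmp edx, 3  (cmp 3,3)
jne loop: not taken
mov [108], esi → M[108]=0
halt.
Total executed instructions: 30.

30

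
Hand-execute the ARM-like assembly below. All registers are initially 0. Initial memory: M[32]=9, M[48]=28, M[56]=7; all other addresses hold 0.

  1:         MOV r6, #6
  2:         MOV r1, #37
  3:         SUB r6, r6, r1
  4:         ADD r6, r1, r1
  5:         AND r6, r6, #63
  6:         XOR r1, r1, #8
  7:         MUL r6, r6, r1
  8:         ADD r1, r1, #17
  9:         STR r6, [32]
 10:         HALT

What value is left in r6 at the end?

450

MOV r6, #6 → r6=6
MOV r1, #37 → r1=37
SUB r6, r6, r1 → r6=6-37=-31
ADD r6, r1, r1 → r6=37+37=74
AND r6, r6, #63 → r6=74&63=10
XOR r1, r1, #8 → r1=37^8=45
MUL r6, r6, r1 → r6=10*45=450
ADD r1, r1, #17 → r1=45+17=62
STR r6, [32] → M[32]=450
halt.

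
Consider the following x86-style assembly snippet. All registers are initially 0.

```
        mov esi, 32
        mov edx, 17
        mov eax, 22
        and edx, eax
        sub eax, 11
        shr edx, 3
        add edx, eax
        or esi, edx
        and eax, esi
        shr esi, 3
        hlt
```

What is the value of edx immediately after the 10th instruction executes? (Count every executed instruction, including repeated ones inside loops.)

esi=32
edx=17
eax=22
edx=17&22=16
eax=22-11=11
edx=16>>3=2
edx=2+11=13
esi=32|13=45
eax=11&45=9
esi=45>>3=5
After step 10: edx = 13.

13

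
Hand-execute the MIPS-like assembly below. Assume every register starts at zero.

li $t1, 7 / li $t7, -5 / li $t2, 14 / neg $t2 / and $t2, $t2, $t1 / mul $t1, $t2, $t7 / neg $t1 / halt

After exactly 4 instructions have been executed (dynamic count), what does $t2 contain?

after li $t1, 7: $t1=7
after li $t7, -5: $t7=-5
after li $t2, 14: $t2=14
after neg $t2: $t2=-(14)=-14
After step 4: $t2 = -14.

-14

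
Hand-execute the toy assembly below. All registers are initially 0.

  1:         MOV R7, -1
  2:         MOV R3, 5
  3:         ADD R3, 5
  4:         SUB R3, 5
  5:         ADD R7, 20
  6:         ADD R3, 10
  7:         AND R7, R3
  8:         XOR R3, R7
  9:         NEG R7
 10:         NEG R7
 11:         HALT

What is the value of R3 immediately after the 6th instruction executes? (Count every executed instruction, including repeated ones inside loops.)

MOV R7, -1 → R7=-1
MOV R3, 5 → R3=5
ADD R3, 5 → R3=5+5=10
SUB R3, 5 → R3=10-5=5
ADD R7, 20 → R7=(-1)+20=19
ADD R3, 10 → R3=5+10=15
After step 6: R3 = 15.

15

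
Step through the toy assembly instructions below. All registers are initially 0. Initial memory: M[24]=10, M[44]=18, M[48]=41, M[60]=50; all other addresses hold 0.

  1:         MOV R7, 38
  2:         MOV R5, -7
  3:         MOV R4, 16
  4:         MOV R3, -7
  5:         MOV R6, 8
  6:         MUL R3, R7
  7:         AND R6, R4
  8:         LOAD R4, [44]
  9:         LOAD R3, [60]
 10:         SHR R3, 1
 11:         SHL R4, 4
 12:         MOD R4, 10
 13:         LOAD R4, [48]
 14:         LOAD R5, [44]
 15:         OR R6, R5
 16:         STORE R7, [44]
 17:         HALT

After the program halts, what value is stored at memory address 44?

after MOV R7, 38: R7=38
after MOV R5, -7: R5=-7
after MOV R4, 16: R4=16
after MOV R3, -7: R3=-7
after MOV R6, 8: R6=8
after MUL R3, R7: R3=(-7)*38=-266
after AND R6, R4: R6=8&16=0
after LOAD R4, [44]: R4=M[44]=18
after LOAD R3, [60]: R3=M[60]=50
after SHR R3, 1: R3=50>>1=25
after SHL R4, 4: R4=18<<4=288
after MOD R4, 10: R4=288%10=8
after LOAD R4, [48]: R4=M[48]=41
after LOAD R5, [44]: R5=M[44]=18
after OR R6, R5: R6=0|18=18
STORE R7, [44] → M[44]=38
halt.

38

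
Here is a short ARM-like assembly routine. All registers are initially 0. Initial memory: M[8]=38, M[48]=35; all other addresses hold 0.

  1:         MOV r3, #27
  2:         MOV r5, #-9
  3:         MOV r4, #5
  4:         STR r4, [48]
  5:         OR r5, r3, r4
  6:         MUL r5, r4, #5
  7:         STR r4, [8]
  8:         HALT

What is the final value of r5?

25

after MOV r3, #27: r3=27
after MOV r5, #-9: r5=-9
after MOV r4, #5: r4=5
STR r4, [48] → M[48]=5
after OR r5, r3, r4: r5=27|5=31
after MUL r5, r4, #5: r5=5*5=25
STR r4, [8] → M[8]=5
halt.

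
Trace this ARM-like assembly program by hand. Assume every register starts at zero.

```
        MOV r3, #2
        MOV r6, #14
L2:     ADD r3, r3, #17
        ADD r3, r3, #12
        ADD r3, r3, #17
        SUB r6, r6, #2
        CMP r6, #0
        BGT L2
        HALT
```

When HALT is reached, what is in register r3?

r3=2
r6=14
r3=2+17=19
r3=19+12=31
r3=31+17=48
r6=14-2=12
CMP r6, #0  (cmp 12,0)
BGT L2: taken
r3=48+17=65
r3=65+12=77
r3=77+17=94
r6=12-2=10
CMP r6, #0  (cmp 10,0)
BGT L2: taken
r3=94+17=111
r3=111+12=123
r3=123+17=140
r6=10-2=8
CMP r6, #0  (cmp 8,0)
BGT L2: taken
r3=140+17=157
r3=157+12=169
r3=169+17=186
r6=8-2=6
CMP r6, #0  (cmp 6,0)
BGT L2: taken
r3=186+17=203
r3=203+12=215
r3=215+17=232
r6=6-2=4
CMP r6, #0  (cmp 4,0)
BGT L2: taken
r3=232+17=249
r3=249+12=261
r3=261+17=278
r6=4-2=2
CMP r6, #0  (cmp 2,0)
BGT L2: taken
r3=278+17=295
r3=295+12=307
r3=307+17=324
r6=2-2=0
CMP r6, #0  (cmp 0,0)
BGT L2: not taken
halt.

324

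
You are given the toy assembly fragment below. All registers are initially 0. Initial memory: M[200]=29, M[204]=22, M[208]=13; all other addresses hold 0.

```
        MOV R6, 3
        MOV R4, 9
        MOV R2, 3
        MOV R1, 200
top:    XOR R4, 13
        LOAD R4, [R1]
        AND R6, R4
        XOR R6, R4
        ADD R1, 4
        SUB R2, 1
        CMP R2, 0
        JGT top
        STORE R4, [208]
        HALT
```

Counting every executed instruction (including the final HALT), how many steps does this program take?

MOV R6, 3 → R6=3
MOV R4, 9 → R4=9
MOV R2, 3 → R2=3
MOV R1, 200 → R1=200
XOR R4, 13 → R4=9^13=4
LOAD R4, [R1] → R4=M[200]=29
AND R6, R4 → R6=3&29=1
XOR R6, R4 → R6=1^29=28
ADD R1, 4 → R1=200+4=204
SUB R2, 1 → R2=3-1=2
CMP R2, 0  (cmp 2,0)
JGT top: taken
XOR R4, 13 → R4=29^13=16
LOAD R4, [R1] → R4=M[204]=22
AND R6, R4 → R6=28&22=20
XOR R6, R4 → R6=20^22=2
ADD R1, 4 → R1=204+4=208
SUB R2, 1 → R2=2-1=1
CMP R2, 0  (cmp 1,0)
JGT top: taken
XOR R4, 13 → R4=22^13=27
LOAD R4, [R1] → R4=M[208]=13
AND R6, R4 → R6=2&13=0
XOR R6, R4 → R6=0^13=13
ADD R1, 4 → R1=208+4=212
SUB R2, 1 → R2=1-1=0
CMP R2, 0  (cmp 0,0)
JGT top: not taken
STORE R4, [208] → M[208]=13
halt.
Total executed instructions: 30.

30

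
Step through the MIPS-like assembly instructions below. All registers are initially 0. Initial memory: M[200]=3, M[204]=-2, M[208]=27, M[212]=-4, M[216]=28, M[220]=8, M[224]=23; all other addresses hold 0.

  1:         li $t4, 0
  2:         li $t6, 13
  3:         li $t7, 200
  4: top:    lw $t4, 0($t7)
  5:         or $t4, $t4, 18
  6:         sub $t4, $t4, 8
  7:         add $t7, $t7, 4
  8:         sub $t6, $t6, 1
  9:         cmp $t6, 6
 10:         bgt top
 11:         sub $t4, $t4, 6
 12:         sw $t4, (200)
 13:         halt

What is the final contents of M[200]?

after li $t4, 0: $t4=0
after li $t6, 13: $t6=13
after li $t7, 200: $t7=200
after lw $t4, 0($t7): $t4=M[200]=3
after or $t4, $t4, 18: $t4=3|18=19
after sub $t4, $t4, 8: $t4=19-8=11
after add $t7, $t7, 4: $t7=200+4=204
after sub $t6, $t6, 1: $t6=13-1=12
cmp $t6, 6  (cmp 12,6)
bgt top: taken
after lw $t4, 0($t7): $t4=M[204]=-2
after or $t4, $t4, 18: $t4=(-2)|18=-2
after sub $t4, $t4, 8: $t4=(-2)-8=-10
after add $t7, $t7, 4: $t7=204+4=208
after sub $t6, $t6, 1: $t6=12-1=11
cmp $t6, 6  (cmp 11,6)
bgt top: taken
after lw $t4, 0($t7): $t4=M[208]=27
after or $t4, $t4, 18: $t4=27|18=27
after sub $t4, $t4, 8: $t4=27-8=19
after add $t7, $t7, 4: $t7=208+4=212
after sub $t6, $t6, 1: $t6=11-1=10
cmp $t6, 6  (cmp 10,6)
bgt top: taken
after lw $t4, 0($t7): $t4=M[212]=-4
after or $t4, $t4, 18: $t4=(-4)|18=-2
after sub $t4, $t4, 8: $t4=(-2)-8=-10
after add $t7, $t7, 4: $t7=212+4=216
after sub $t6, $t6, 1: $t6=10-1=9
cmp $t6, 6  (cmp 9,6)
bgt top: taken
after lw $t4, 0($t7): $t4=M[216]=28
after or $t4, $t4, 18: $t4=28|18=30
after sub $t4, $t4, 8: $t4=30-8=22
after add $t7, $t7, 4: $t7=216+4=220
after sub $t6, $t6, 1: $t6=9-1=8
cmp $t6, 6  (cmp 8,6)
bgt top: taken
after lw $t4, 0($t7): $t4=M[220]=8
after or $t4, $t4, 18: $t4=8|18=26
after sub $t4, $t4, 8: $t4=26-8=18
after add $t7, $t7, 4: $t7=220+4=224
after sub $t6, $t6, 1: $t6=8-1=7
cmp $t6, 6  (cmp 7,6)
bgt top: taken
after lw $t4, 0($t7): $t4=M[224]=23
after or $t4, $t4, 18: $t4=23|18=23
after sub $t4, $t4, 8: $t4=23-8=15
after add $t7, $t7, 4: $t7=224+4=228
after sub $t6, $t6, 1: $t6=7-1=6
cmp $t6, 6  (cmp 6,6)
bgt top: not taken
after sub $t4, $t4, 6: $t4=15-6=9
sw $t4, (200) → M[200]=9
halt.

9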